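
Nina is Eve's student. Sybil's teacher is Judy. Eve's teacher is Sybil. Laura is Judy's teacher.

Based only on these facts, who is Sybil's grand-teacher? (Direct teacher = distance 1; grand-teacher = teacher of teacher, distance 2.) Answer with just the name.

Reconstructing the teacher chain from the given facts:
  Laura -> Judy -> Sybil -> Eve -> Nina
(each arrow means 'teacher of the next')
Positions in the chain (0 = top):
  position of Laura: 0
  position of Judy: 1
  position of Sybil: 2
  position of Eve: 3
  position of Nina: 4

Sybil is at position 2; the grand-teacher is 2 steps up the chain, i.e. position 0: Laura.

Answer: Laura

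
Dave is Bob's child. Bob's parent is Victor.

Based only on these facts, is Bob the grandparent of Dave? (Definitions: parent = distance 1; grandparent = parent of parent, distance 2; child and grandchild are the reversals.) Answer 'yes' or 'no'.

Reconstructing the parent chain from the given facts:
  Victor -> Bob -> Dave
(each arrow means 'parent of the next')
Positions in the chain (0 = top):
  position of Victor: 0
  position of Bob: 1
  position of Dave: 2

Bob is at position 1, Dave is at position 2; signed distance (j - i) = 1.
'grandparent' requires j - i = 2. Actual distance is 1, so the relation does NOT hold.

Answer: no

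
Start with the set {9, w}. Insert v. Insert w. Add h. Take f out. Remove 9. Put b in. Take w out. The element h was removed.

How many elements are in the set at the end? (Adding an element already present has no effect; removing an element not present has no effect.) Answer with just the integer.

Tracking the set through each operation:
Start: {9, w}
Event 1 (add v): added. Set: {9, v, w}
Event 2 (add w): already present, no change. Set: {9, v, w}
Event 3 (add h): added. Set: {9, h, v, w}
Event 4 (remove f): not present, no change. Set: {9, h, v, w}
Event 5 (remove 9): removed. Set: {h, v, w}
Event 6 (add b): added. Set: {b, h, v, w}
Event 7 (remove w): removed. Set: {b, h, v}
Event 8 (remove h): removed. Set: {b, v}

Final set: {b, v} (size 2)

Answer: 2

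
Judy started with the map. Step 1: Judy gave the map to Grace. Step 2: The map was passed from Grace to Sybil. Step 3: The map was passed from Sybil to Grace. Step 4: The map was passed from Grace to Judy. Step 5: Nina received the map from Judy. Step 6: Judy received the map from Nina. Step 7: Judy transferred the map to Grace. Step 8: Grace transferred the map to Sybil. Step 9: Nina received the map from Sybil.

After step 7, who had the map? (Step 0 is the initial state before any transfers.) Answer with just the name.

Answer: Grace

Derivation:
Tracking the map holder through step 7:
After step 0 (start): Judy
After step 1: Grace
After step 2: Sybil
After step 3: Grace
After step 4: Judy
After step 5: Nina
After step 6: Judy
After step 7: Grace

At step 7, the holder is Grace.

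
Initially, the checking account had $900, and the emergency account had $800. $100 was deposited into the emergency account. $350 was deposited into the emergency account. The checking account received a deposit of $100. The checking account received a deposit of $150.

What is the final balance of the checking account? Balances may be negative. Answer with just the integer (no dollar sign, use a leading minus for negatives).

Answer: 1150

Derivation:
Tracking account balances step by step:
Start: checking=900, emergency=800
Event 1 (deposit 100 to emergency): emergency: 800 + 100 = 900. Balances: checking=900, emergency=900
Event 2 (deposit 350 to emergency): emergency: 900 + 350 = 1250. Balances: checking=900, emergency=1250
Event 3 (deposit 100 to checking): checking: 900 + 100 = 1000. Balances: checking=1000, emergency=1250
Event 4 (deposit 150 to checking): checking: 1000 + 150 = 1150. Balances: checking=1150, emergency=1250

Final balance of checking: 1150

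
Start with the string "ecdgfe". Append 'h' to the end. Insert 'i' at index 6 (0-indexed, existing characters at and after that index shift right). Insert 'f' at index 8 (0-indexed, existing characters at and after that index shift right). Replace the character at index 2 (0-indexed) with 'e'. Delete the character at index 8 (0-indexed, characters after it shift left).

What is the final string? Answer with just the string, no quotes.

Applying each edit step by step:
Start: "ecdgfe"
Op 1 (append 'h'): "ecdgfe" -> "ecdgfeh"
Op 2 (insert 'i' at idx 6): "ecdgfeh" -> "ecdgfeih"
Op 3 (insert 'f' at idx 8): "ecdgfeih" -> "ecdgfeihf"
Op 4 (replace idx 2: 'd' -> 'e'): "ecdgfeihf" -> "ecegfeihf"
Op 5 (delete idx 8 = 'f'): "ecegfeihf" -> "ecegfeih"

Answer: ecegfeih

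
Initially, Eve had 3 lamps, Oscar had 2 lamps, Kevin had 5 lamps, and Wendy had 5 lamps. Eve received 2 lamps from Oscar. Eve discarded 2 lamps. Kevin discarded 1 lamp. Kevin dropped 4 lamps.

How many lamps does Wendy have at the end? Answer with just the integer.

Tracking counts step by step:
Start: Eve=3, Oscar=2, Kevin=5, Wendy=5
Event 1 (Oscar -> Eve, 2): Oscar: 2 -> 0, Eve: 3 -> 5. State: Eve=5, Oscar=0, Kevin=5, Wendy=5
Event 2 (Eve -2): Eve: 5 -> 3. State: Eve=3, Oscar=0, Kevin=5, Wendy=5
Event 3 (Kevin -1): Kevin: 5 -> 4. State: Eve=3, Oscar=0, Kevin=4, Wendy=5
Event 4 (Kevin -4): Kevin: 4 -> 0. State: Eve=3, Oscar=0, Kevin=0, Wendy=5

Wendy's final count: 5

Answer: 5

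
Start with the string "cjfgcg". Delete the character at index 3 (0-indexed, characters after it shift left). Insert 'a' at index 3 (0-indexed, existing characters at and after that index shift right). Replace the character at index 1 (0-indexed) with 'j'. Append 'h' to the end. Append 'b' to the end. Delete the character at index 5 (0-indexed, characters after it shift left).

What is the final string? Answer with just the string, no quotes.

Answer: cjfachb

Derivation:
Applying each edit step by step:
Start: "cjfgcg"
Op 1 (delete idx 3 = 'g'): "cjfgcg" -> "cjfcg"
Op 2 (insert 'a' at idx 3): "cjfcg" -> "cjfacg"
Op 3 (replace idx 1: 'j' -> 'j'): "cjfacg" -> "cjfacg"
Op 4 (append 'h'): "cjfacg" -> "cjfacgh"
Op 5 (append 'b'): "cjfacgh" -> "cjfacghb"
Op 6 (delete idx 5 = 'g'): "cjfacghb" -> "cjfachb"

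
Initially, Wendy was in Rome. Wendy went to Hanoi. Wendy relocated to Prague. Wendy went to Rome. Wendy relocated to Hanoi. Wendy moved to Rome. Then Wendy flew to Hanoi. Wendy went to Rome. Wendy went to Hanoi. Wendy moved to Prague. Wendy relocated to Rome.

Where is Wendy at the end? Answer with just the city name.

Answer: Rome

Derivation:
Tracking Wendy's location:
Start: Wendy is in Rome.
After move 1: Rome -> Hanoi. Wendy is in Hanoi.
After move 2: Hanoi -> Prague. Wendy is in Prague.
After move 3: Prague -> Rome. Wendy is in Rome.
After move 4: Rome -> Hanoi. Wendy is in Hanoi.
After move 5: Hanoi -> Rome. Wendy is in Rome.
After move 6: Rome -> Hanoi. Wendy is in Hanoi.
After move 7: Hanoi -> Rome. Wendy is in Rome.
After move 8: Rome -> Hanoi. Wendy is in Hanoi.
After move 9: Hanoi -> Prague. Wendy is in Prague.
After move 10: Prague -> Rome. Wendy is in Rome.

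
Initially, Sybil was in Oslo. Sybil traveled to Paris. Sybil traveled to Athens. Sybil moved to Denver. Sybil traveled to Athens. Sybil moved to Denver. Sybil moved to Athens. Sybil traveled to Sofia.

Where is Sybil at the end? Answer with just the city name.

Answer: Sofia

Derivation:
Tracking Sybil's location:
Start: Sybil is in Oslo.
After move 1: Oslo -> Paris. Sybil is in Paris.
After move 2: Paris -> Athens. Sybil is in Athens.
After move 3: Athens -> Denver. Sybil is in Denver.
After move 4: Denver -> Athens. Sybil is in Athens.
After move 5: Athens -> Denver. Sybil is in Denver.
After move 6: Denver -> Athens. Sybil is in Athens.
After move 7: Athens -> Sofia. Sybil is in Sofia.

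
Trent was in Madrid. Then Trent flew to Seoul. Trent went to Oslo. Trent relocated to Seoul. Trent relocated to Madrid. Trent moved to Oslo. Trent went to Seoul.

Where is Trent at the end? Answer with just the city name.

Answer: Seoul

Derivation:
Tracking Trent's location:
Start: Trent is in Madrid.
After move 1: Madrid -> Seoul. Trent is in Seoul.
After move 2: Seoul -> Oslo. Trent is in Oslo.
After move 3: Oslo -> Seoul. Trent is in Seoul.
After move 4: Seoul -> Madrid. Trent is in Madrid.
After move 5: Madrid -> Oslo. Trent is in Oslo.
After move 6: Oslo -> Seoul. Trent is in Seoul.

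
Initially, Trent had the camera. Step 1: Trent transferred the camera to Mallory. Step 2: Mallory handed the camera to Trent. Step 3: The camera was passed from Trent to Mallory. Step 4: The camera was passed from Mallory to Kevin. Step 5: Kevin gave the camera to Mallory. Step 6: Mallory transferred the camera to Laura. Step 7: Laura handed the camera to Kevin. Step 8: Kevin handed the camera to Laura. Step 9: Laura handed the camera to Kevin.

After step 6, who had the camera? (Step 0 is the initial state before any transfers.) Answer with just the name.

Tracking the camera holder through step 6:
After step 0 (start): Trent
After step 1: Mallory
After step 2: Trent
After step 3: Mallory
After step 4: Kevin
After step 5: Mallory
After step 6: Laura

At step 6, the holder is Laura.

Answer: Laura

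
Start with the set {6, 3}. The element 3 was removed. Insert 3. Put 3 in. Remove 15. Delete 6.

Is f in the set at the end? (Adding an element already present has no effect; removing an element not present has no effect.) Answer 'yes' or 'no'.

Tracking the set through each operation:
Start: {3, 6}
Event 1 (remove 3): removed. Set: {6}
Event 2 (add 3): added. Set: {3, 6}
Event 3 (add 3): already present, no change. Set: {3, 6}
Event 4 (remove 15): not present, no change. Set: {3, 6}
Event 5 (remove 6): removed. Set: {3}

Final set: {3} (size 1)
f is NOT in the final set.

Answer: no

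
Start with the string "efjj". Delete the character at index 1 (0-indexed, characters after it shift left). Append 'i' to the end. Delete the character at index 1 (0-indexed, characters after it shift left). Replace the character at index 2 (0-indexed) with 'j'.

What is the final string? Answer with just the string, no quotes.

Answer: ejj

Derivation:
Applying each edit step by step:
Start: "efjj"
Op 1 (delete idx 1 = 'f'): "efjj" -> "ejj"
Op 2 (append 'i'): "ejj" -> "ejji"
Op 3 (delete idx 1 = 'j'): "ejji" -> "eji"
Op 4 (replace idx 2: 'i' -> 'j'): "eji" -> "ejj"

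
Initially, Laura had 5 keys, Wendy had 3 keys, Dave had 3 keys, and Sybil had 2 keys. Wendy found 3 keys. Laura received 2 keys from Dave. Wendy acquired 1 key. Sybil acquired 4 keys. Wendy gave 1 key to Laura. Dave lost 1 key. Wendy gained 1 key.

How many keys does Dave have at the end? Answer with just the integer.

Tracking counts step by step:
Start: Laura=5, Wendy=3, Dave=3, Sybil=2
Event 1 (Wendy +3): Wendy: 3 -> 6. State: Laura=5, Wendy=6, Dave=3, Sybil=2
Event 2 (Dave -> Laura, 2): Dave: 3 -> 1, Laura: 5 -> 7. State: Laura=7, Wendy=6, Dave=1, Sybil=2
Event 3 (Wendy +1): Wendy: 6 -> 7. State: Laura=7, Wendy=7, Dave=1, Sybil=2
Event 4 (Sybil +4): Sybil: 2 -> 6. State: Laura=7, Wendy=7, Dave=1, Sybil=6
Event 5 (Wendy -> Laura, 1): Wendy: 7 -> 6, Laura: 7 -> 8. State: Laura=8, Wendy=6, Dave=1, Sybil=6
Event 6 (Dave -1): Dave: 1 -> 0. State: Laura=8, Wendy=6, Dave=0, Sybil=6
Event 7 (Wendy +1): Wendy: 6 -> 7. State: Laura=8, Wendy=7, Dave=0, Sybil=6

Dave's final count: 0

Answer: 0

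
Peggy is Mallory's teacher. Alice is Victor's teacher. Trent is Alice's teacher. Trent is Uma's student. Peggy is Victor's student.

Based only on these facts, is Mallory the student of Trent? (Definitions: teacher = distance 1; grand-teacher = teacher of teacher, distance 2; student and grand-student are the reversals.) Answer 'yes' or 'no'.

Answer: no

Derivation:
Reconstructing the teacher chain from the given facts:
  Uma -> Trent -> Alice -> Victor -> Peggy -> Mallory
(each arrow means 'teacher of the next')
Positions in the chain (0 = top):
  position of Uma: 0
  position of Trent: 1
  position of Alice: 2
  position of Victor: 3
  position of Peggy: 4
  position of Mallory: 5

Mallory is at position 5, Trent is at position 1; signed distance (j - i) = -4.
'student' requires j - i = -1. Actual distance is -4, so the relation does NOT hold.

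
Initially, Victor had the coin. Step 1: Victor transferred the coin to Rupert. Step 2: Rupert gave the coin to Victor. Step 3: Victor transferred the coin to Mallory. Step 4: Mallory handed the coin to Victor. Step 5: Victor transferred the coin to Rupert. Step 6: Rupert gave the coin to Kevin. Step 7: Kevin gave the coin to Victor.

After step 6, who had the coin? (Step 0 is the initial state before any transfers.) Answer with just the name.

Answer: Kevin

Derivation:
Tracking the coin holder through step 6:
After step 0 (start): Victor
After step 1: Rupert
After step 2: Victor
After step 3: Mallory
After step 4: Victor
After step 5: Rupert
After step 6: Kevin

At step 6, the holder is Kevin.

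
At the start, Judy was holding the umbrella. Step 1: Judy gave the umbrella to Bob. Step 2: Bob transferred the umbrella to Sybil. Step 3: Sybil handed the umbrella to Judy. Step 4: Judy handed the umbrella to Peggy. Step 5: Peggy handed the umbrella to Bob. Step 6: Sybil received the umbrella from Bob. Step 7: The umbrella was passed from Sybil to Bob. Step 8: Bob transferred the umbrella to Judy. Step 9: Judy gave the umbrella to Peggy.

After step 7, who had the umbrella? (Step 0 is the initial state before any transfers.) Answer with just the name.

Answer: Bob

Derivation:
Tracking the umbrella holder through step 7:
After step 0 (start): Judy
After step 1: Bob
After step 2: Sybil
After step 3: Judy
After step 4: Peggy
After step 5: Bob
After step 6: Sybil
After step 7: Bob

At step 7, the holder is Bob.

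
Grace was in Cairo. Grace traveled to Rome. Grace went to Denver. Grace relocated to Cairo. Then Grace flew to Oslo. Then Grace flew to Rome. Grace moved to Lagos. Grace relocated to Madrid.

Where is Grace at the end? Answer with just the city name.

Tracking Grace's location:
Start: Grace is in Cairo.
After move 1: Cairo -> Rome. Grace is in Rome.
After move 2: Rome -> Denver. Grace is in Denver.
After move 3: Denver -> Cairo. Grace is in Cairo.
After move 4: Cairo -> Oslo. Grace is in Oslo.
After move 5: Oslo -> Rome. Grace is in Rome.
After move 6: Rome -> Lagos. Grace is in Lagos.
After move 7: Lagos -> Madrid. Grace is in Madrid.

Answer: Madrid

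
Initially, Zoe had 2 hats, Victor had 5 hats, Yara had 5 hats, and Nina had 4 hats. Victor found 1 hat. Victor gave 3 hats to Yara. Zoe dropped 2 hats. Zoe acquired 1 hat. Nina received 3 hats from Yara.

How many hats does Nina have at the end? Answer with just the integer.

Answer: 7

Derivation:
Tracking counts step by step:
Start: Zoe=2, Victor=5, Yara=5, Nina=4
Event 1 (Victor +1): Victor: 5 -> 6. State: Zoe=2, Victor=6, Yara=5, Nina=4
Event 2 (Victor -> Yara, 3): Victor: 6 -> 3, Yara: 5 -> 8. State: Zoe=2, Victor=3, Yara=8, Nina=4
Event 3 (Zoe -2): Zoe: 2 -> 0. State: Zoe=0, Victor=3, Yara=8, Nina=4
Event 4 (Zoe +1): Zoe: 0 -> 1. State: Zoe=1, Victor=3, Yara=8, Nina=4
Event 5 (Yara -> Nina, 3): Yara: 8 -> 5, Nina: 4 -> 7. State: Zoe=1, Victor=3, Yara=5, Nina=7

Nina's final count: 7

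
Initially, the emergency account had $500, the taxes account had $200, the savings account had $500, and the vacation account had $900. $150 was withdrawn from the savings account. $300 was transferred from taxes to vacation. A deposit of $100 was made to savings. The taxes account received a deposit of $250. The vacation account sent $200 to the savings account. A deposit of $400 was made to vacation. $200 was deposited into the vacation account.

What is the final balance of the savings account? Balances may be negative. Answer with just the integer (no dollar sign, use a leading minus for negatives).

Answer: 650

Derivation:
Tracking account balances step by step:
Start: emergency=500, taxes=200, savings=500, vacation=900
Event 1 (withdraw 150 from savings): savings: 500 - 150 = 350. Balances: emergency=500, taxes=200, savings=350, vacation=900
Event 2 (transfer 300 taxes -> vacation): taxes: 200 - 300 = -100, vacation: 900 + 300 = 1200. Balances: emergency=500, taxes=-100, savings=350, vacation=1200
Event 3 (deposit 100 to savings): savings: 350 + 100 = 450. Balances: emergency=500, taxes=-100, savings=450, vacation=1200
Event 4 (deposit 250 to taxes): taxes: -100 + 250 = 150. Balances: emergency=500, taxes=150, savings=450, vacation=1200
Event 5 (transfer 200 vacation -> savings): vacation: 1200 - 200 = 1000, savings: 450 + 200 = 650. Balances: emergency=500, taxes=150, savings=650, vacation=1000
Event 6 (deposit 400 to vacation): vacation: 1000 + 400 = 1400. Balances: emergency=500, taxes=150, savings=650, vacation=1400
Event 7 (deposit 200 to vacation): vacation: 1400 + 200 = 1600. Balances: emergency=500, taxes=150, savings=650, vacation=1600

Final balance of savings: 650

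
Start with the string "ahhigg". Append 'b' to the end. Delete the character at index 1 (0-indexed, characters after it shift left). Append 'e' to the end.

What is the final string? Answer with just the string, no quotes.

Answer: ahiggbe

Derivation:
Applying each edit step by step:
Start: "ahhigg"
Op 1 (append 'b'): "ahhigg" -> "ahhiggb"
Op 2 (delete idx 1 = 'h'): "ahhiggb" -> "ahiggb"
Op 3 (append 'e'): "ahiggb" -> "ahiggbe"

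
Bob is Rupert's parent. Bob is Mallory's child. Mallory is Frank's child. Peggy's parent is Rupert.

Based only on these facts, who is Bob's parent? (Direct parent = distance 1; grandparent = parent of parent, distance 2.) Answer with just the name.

Reconstructing the parent chain from the given facts:
  Frank -> Mallory -> Bob -> Rupert -> Peggy
(each arrow means 'parent of the next')
Positions in the chain (0 = top):
  position of Frank: 0
  position of Mallory: 1
  position of Bob: 2
  position of Rupert: 3
  position of Peggy: 4

Bob is at position 2; the parent is 1 step up the chain, i.e. position 1: Mallory.

Answer: Mallory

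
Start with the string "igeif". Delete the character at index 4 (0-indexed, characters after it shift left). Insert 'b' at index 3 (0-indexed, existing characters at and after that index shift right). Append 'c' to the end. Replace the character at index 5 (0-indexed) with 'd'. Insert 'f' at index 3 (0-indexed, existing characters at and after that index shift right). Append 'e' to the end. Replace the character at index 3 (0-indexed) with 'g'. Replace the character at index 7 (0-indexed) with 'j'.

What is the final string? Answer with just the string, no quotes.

Applying each edit step by step:
Start: "igeif"
Op 1 (delete idx 4 = 'f'): "igeif" -> "igei"
Op 2 (insert 'b' at idx 3): "igei" -> "igebi"
Op 3 (append 'c'): "igebi" -> "igebic"
Op 4 (replace idx 5: 'c' -> 'd'): "igebic" -> "igebid"
Op 5 (insert 'f' at idx 3): "igebid" -> "igefbid"
Op 6 (append 'e'): "igefbid" -> "igefbide"
Op 7 (replace idx 3: 'f' -> 'g'): "igefbide" -> "igegbide"
Op 8 (replace idx 7: 'e' -> 'j'): "igegbide" -> "igegbidj"

Answer: igegbidj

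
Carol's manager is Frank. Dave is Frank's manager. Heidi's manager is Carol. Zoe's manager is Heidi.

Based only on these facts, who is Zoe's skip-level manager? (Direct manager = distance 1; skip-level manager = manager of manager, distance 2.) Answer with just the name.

Answer: Carol

Derivation:
Reconstructing the manager chain from the given facts:
  Dave -> Frank -> Carol -> Heidi -> Zoe
(each arrow means 'manager of the next')
Positions in the chain (0 = top):
  position of Dave: 0
  position of Frank: 1
  position of Carol: 2
  position of Heidi: 3
  position of Zoe: 4

Zoe is at position 4; the skip-level manager is 2 steps up the chain, i.e. position 2: Carol.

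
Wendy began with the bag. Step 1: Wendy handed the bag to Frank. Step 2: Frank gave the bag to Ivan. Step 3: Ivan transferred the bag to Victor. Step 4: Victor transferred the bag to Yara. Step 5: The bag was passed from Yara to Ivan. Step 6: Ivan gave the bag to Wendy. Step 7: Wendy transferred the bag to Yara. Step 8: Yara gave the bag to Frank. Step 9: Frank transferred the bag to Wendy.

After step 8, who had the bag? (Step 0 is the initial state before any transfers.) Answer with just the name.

Answer: Frank

Derivation:
Tracking the bag holder through step 8:
After step 0 (start): Wendy
After step 1: Frank
After step 2: Ivan
After step 3: Victor
After step 4: Yara
After step 5: Ivan
After step 6: Wendy
After step 7: Yara
After step 8: Frank

At step 8, the holder is Frank.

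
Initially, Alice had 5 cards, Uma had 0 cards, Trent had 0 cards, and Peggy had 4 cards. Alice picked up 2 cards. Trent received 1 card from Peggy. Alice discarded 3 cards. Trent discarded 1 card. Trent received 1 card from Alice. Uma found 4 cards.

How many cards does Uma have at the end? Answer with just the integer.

Tracking counts step by step:
Start: Alice=5, Uma=0, Trent=0, Peggy=4
Event 1 (Alice +2): Alice: 5 -> 7. State: Alice=7, Uma=0, Trent=0, Peggy=4
Event 2 (Peggy -> Trent, 1): Peggy: 4 -> 3, Trent: 0 -> 1. State: Alice=7, Uma=0, Trent=1, Peggy=3
Event 3 (Alice -3): Alice: 7 -> 4. State: Alice=4, Uma=0, Trent=1, Peggy=3
Event 4 (Trent -1): Trent: 1 -> 0. State: Alice=4, Uma=0, Trent=0, Peggy=3
Event 5 (Alice -> Trent, 1): Alice: 4 -> 3, Trent: 0 -> 1. State: Alice=3, Uma=0, Trent=1, Peggy=3
Event 6 (Uma +4): Uma: 0 -> 4. State: Alice=3, Uma=4, Trent=1, Peggy=3

Uma's final count: 4

Answer: 4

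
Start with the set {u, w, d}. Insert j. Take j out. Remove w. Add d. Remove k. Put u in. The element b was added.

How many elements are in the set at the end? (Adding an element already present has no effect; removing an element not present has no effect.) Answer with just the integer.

Answer: 3

Derivation:
Tracking the set through each operation:
Start: {d, u, w}
Event 1 (add j): added. Set: {d, j, u, w}
Event 2 (remove j): removed. Set: {d, u, w}
Event 3 (remove w): removed. Set: {d, u}
Event 4 (add d): already present, no change. Set: {d, u}
Event 5 (remove k): not present, no change. Set: {d, u}
Event 6 (add u): already present, no change. Set: {d, u}
Event 7 (add b): added. Set: {b, d, u}

Final set: {b, d, u} (size 3)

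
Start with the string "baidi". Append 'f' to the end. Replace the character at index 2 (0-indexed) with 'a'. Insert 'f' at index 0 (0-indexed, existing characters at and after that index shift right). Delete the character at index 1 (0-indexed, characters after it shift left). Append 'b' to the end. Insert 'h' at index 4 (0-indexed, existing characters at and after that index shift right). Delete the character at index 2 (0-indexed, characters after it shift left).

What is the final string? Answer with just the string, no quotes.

Applying each edit step by step:
Start: "baidi"
Op 1 (append 'f'): "baidi" -> "baidif"
Op 2 (replace idx 2: 'i' -> 'a'): "baidif" -> "baadif"
Op 3 (insert 'f' at idx 0): "baadif" -> "fbaadif"
Op 4 (delete idx 1 = 'b'): "fbaadif" -> "faadif"
Op 5 (append 'b'): "faadif" -> "faadifb"
Op 6 (insert 'h' at idx 4): "faadifb" -> "faadhifb"
Op 7 (delete idx 2 = 'a'): "faadhifb" -> "fadhifb"

Answer: fadhifb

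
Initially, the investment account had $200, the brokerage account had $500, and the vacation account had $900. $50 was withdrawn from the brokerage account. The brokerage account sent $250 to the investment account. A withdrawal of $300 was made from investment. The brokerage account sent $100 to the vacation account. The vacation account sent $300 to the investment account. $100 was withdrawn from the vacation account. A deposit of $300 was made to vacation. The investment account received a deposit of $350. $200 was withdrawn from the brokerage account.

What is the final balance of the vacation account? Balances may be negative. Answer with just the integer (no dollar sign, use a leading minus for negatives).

Tracking account balances step by step:
Start: investment=200, brokerage=500, vacation=900
Event 1 (withdraw 50 from brokerage): brokerage: 500 - 50 = 450. Balances: investment=200, brokerage=450, vacation=900
Event 2 (transfer 250 brokerage -> investment): brokerage: 450 - 250 = 200, investment: 200 + 250 = 450. Balances: investment=450, brokerage=200, vacation=900
Event 3 (withdraw 300 from investment): investment: 450 - 300 = 150. Balances: investment=150, brokerage=200, vacation=900
Event 4 (transfer 100 brokerage -> vacation): brokerage: 200 - 100 = 100, vacation: 900 + 100 = 1000. Balances: investment=150, brokerage=100, vacation=1000
Event 5 (transfer 300 vacation -> investment): vacation: 1000 - 300 = 700, investment: 150 + 300 = 450. Balances: investment=450, brokerage=100, vacation=700
Event 6 (withdraw 100 from vacation): vacation: 700 - 100 = 600. Balances: investment=450, brokerage=100, vacation=600
Event 7 (deposit 300 to vacation): vacation: 600 + 300 = 900. Balances: investment=450, brokerage=100, vacation=900
Event 8 (deposit 350 to investment): investment: 450 + 350 = 800. Balances: investment=800, brokerage=100, vacation=900
Event 9 (withdraw 200 from brokerage): brokerage: 100 - 200 = -100. Balances: investment=800, brokerage=-100, vacation=900

Final balance of vacation: 900

Answer: 900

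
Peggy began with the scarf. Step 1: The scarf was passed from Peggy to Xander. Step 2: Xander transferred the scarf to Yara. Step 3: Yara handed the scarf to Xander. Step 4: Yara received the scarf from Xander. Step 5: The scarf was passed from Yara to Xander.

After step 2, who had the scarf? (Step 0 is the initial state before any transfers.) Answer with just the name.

Tracking the scarf holder through step 2:
After step 0 (start): Peggy
After step 1: Xander
After step 2: Yara

At step 2, the holder is Yara.

Answer: Yara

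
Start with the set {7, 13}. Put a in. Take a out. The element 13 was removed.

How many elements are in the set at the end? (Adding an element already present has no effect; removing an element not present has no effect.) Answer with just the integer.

Answer: 1

Derivation:
Tracking the set through each operation:
Start: {13, 7}
Event 1 (add a): added. Set: {13, 7, a}
Event 2 (remove a): removed. Set: {13, 7}
Event 3 (remove 13): removed. Set: {7}

Final set: {7} (size 1)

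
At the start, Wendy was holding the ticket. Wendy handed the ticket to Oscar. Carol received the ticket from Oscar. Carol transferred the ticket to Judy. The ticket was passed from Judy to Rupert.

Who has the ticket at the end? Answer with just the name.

Answer: Rupert

Derivation:
Tracking the ticket through each event:
Start: Wendy has the ticket.
After event 1: Oscar has the ticket.
After event 2: Carol has the ticket.
After event 3: Judy has the ticket.
After event 4: Rupert has the ticket.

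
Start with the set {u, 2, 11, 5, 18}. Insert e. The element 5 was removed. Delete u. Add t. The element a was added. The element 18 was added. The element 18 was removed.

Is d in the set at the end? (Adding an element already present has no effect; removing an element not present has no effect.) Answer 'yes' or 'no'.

Answer: no

Derivation:
Tracking the set through each operation:
Start: {11, 18, 2, 5, u}
Event 1 (add e): added. Set: {11, 18, 2, 5, e, u}
Event 2 (remove 5): removed. Set: {11, 18, 2, e, u}
Event 3 (remove u): removed. Set: {11, 18, 2, e}
Event 4 (add t): added. Set: {11, 18, 2, e, t}
Event 5 (add a): added. Set: {11, 18, 2, a, e, t}
Event 6 (add 18): already present, no change. Set: {11, 18, 2, a, e, t}
Event 7 (remove 18): removed. Set: {11, 2, a, e, t}

Final set: {11, 2, a, e, t} (size 5)
d is NOT in the final set.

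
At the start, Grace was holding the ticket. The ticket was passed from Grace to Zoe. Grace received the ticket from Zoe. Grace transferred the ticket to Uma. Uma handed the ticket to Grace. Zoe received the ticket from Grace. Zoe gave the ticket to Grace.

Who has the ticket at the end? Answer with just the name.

Answer: Grace

Derivation:
Tracking the ticket through each event:
Start: Grace has the ticket.
After event 1: Zoe has the ticket.
After event 2: Grace has the ticket.
After event 3: Uma has the ticket.
After event 4: Grace has the ticket.
After event 5: Zoe has the ticket.
After event 6: Grace has the ticket.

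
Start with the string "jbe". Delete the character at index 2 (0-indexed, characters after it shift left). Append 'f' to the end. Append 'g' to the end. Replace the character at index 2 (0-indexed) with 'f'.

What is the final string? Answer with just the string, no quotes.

Answer: jbfg

Derivation:
Applying each edit step by step:
Start: "jbe"
Op 1 (delete idx 2 = 'e'): "jbe" -> "jb"
Op 2 (append 'f'): "jb" -> "jbf"
Op 3 (append 'g'): "jbf" -> "jbfg"
Op 4 (replace idx 2: 'f' -> 'f'): "jbfg" -> "jbfg"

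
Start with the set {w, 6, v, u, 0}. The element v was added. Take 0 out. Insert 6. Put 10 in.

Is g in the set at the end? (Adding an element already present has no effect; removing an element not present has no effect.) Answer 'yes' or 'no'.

Tracking the set through each operation:
Start: {0, 6, u, v, w}
Event 1 (add v): already present, no change. Set: {0, 6, u, v, w}
Event 2 (remove 0): removed. Set: {6, u, v, w}
Event 3 (add 6): already present, no change. Set: {6, u, v, w}
Event 4 (add 10): added. Set: {10, 6, u, v, w}

Final set: {10, 6, u, v, w} (size 5)
g is NOT in the final set.

Answer: no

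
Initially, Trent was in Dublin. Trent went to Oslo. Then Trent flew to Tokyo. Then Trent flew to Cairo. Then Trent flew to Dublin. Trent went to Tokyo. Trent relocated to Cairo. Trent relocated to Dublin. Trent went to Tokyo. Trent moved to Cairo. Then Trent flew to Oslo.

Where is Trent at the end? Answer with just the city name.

Answer: Oslo

Derivation:
Tracking Trent's location:
Start: Trent is in Dublin.
After move 1: Dublin -> Oslo. Trent is in Oslo.
After move 2: Oslo -> Tokyo. Trent is in Tokyo.
After move 3: Tokyo -> Cairo. Trent is in Cairo.
After move 4: Cairo -> Dublin. Trent is in Dublin.
After move 5: Dublin -> Tokyo. Trent is in Tokyo.
After move 6: Tokyo -> Cairo. Trent is in Cairo.
After move 7: Cairo -> Dublin. Trent is in Dublin.
After move 8: Dublin -> Tokyo. Trent is in Tokyo.
After move 9: Tokyo -> Cairo. Trent is in Cairo.
After move 10: Cairo -> Oslo. Trent is in Oslo.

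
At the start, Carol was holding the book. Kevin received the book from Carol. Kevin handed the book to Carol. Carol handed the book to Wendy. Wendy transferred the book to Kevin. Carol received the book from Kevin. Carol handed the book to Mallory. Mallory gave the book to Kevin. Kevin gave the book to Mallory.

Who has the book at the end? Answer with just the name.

Tracking the book through each event:
Start: Carol has the book.
After event 1: Kevin has the book.
After event 2: Carol has the book.
After event 3: Wendy has the book.
After event 4: Kevin has the book.
After event 5: Carol has the book.
After event 6: Mallory has the book.
After event 7: Kevin has the book.
After event 8: Mallory has the book.

Answer: Mallory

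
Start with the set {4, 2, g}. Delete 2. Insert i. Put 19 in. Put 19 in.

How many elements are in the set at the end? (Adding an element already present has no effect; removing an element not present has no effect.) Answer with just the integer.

Tracking the set through each operation:
Start: {2, 4, g}
Event 1 (remove 2): removed. Set: {4, g}
Event 2 (add i): added. Set: {4, g, i}
Event 3 (add 19): added. Set: {19, 4, g, i}
Event 4 (add 19): already present, no change. Set: {19, 4, g, i}

Final set: {19, 4, g, i} (size 4)

Answer: 4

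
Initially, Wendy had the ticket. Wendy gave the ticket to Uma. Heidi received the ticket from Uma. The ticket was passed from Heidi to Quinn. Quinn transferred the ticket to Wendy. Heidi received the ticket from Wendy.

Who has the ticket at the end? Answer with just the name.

Tracking the ticket through each event:
Start: Wendy has the ticket.
After event 1: Uma has the ticket.
After event 2: Heidi has the ticket.
After event 3: Quinn has the ticket.
After event 4: Wendy has the ticket.
After event 5: Heidi has the ticket.

Answer: Heidi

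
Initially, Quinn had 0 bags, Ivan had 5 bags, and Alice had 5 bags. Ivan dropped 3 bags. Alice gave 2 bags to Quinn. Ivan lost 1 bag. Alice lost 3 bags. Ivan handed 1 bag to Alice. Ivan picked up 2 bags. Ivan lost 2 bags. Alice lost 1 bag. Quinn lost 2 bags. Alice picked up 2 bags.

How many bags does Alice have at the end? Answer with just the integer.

Tracking counts step by step:
Start: Quinn=0, Ivan=5, Alice=5
Event 1 (Ivan -3): Ivan: 5 -> 2. State: Quinn=0, Ivan=2, Alice=5
Event 2 (Alice -> Quinn, 2): Alice: 5 -> 3, Quinn: 0 -> 2. State: Quinn=2, Ivan=2, Alice=3
Event 3 (Ivan -1): Ivan: 2 -> 1. State: Quinn=2, Ivan=1, Alice=3
Event 4 (Alice -3): Alice: 3 -> 0. State: Quinn=2, Ivan=1, Alice=0
Event 5 (Ivan -> Alice, 1): Ivan: 1 -> 0, Alice: 0 -> 1. State: Quinn=2, Ivan=0, Alice=1
Event 6 (Ivan +2): Ivan: 0 -> 2. State: Quinn=2, Ivan=2, Alice=1
Event 7 (Ivan -2): Ivan: 2 -> 0. State: Quinn=2, Ivan=0, Alice=1
Event 8 (Alice -1): Alice: 1 -> 0. State: Quinn=2, Ivan=0, Alice=0
Event 9 (Quinn -2): Quinn: 2 -> 0. State: Quinn=0, Ivan=0, Alice=0
Event 10 (Alice +2): Alice: 0 -> 2. State: Quinn=0, Ivan=0, Alice=2

Alice's final count: 2

Answer: 2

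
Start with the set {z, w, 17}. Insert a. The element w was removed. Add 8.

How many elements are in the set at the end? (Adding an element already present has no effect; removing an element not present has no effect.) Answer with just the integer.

Tracking the set through each operation:
Start: {17, w, z}
Event 1 (add a): added. Set: {17, a, w, z}
Event 2 (remove w): removed. Set: {17, a, z}
Event 3 (add 8): added. Set: {17, 8, a, z}

Final set: {17, 8, a, z} (size 4)

Answer: 4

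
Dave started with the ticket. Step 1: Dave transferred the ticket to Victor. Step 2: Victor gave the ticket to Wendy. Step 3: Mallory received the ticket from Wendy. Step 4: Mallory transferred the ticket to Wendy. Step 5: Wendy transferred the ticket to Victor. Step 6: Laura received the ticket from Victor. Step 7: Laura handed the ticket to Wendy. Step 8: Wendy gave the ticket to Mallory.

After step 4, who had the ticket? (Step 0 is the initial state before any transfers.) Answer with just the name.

Answer: Wendy

Derivation:
Tracking the ticket holder through step 4:
After step 0 (start): Dave
After step 1: Victor
After step 2: Wendy
After step 3: Mallory
After step 4: Wendy

At step 4, the holder is Wendy.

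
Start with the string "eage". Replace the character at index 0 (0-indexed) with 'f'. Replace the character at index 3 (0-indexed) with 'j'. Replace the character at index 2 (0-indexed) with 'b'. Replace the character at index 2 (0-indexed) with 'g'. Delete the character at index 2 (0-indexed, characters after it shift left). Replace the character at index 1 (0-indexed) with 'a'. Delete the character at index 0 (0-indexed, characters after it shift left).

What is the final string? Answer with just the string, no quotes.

Applying each edit step by step:
Start: "eage"
Op 1 (replace idx 0: 'e' -> 'f'): "eage" -> "fage"
Op 2 (replace idx 3: 'e' -> 'j'): "fage" -> "fagj"
Op 3 (replace idx 2: 'g' -> 'b'): "fagj" -> "fabj"
Op 4 (replace idx 2: 'b' -> 'g'): "fabj" -> "fagj"
Op 5 (delete idx 2 = 'g'): "fagj" -> "faj"
Op 6 (replace idx 1: 'a' -> 'a'): "faj" -> "faj"
Op 7 (delete idx 0 = 'f'): "faj" -> "aj"

Answer: aj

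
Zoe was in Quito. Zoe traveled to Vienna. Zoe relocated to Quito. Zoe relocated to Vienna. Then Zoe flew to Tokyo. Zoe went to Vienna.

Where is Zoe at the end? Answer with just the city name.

Answer: Vienna

Derivation:
Tracking Zoe's location:
Start: Zoe is in Quito.
After move 1: Quito -> Vienna. Zoe is in Vienna.
After move 2: Vienna -> Quito. Zoe is in Quito.
After move 3: Quito -> Vienna. Zoe is in Vienna.
After move 4: Vienna -> Tokyo. Zoe is in Tokyo.
After move 5: Tokyo -> Vienna. Zoe is in Vienna.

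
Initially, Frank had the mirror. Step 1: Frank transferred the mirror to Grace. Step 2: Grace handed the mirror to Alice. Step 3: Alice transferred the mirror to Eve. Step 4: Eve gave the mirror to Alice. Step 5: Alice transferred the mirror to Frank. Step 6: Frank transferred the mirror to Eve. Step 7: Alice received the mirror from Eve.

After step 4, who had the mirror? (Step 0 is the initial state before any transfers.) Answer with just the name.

Answer: Alice

Derivation:
Tracking the mirror holder through step 4:
After step 0 (start): Frank
After step 1: Grace
After step 2: Alice
After step 3: Eve
After step 4: Alice

At step 4, the holder is Alice.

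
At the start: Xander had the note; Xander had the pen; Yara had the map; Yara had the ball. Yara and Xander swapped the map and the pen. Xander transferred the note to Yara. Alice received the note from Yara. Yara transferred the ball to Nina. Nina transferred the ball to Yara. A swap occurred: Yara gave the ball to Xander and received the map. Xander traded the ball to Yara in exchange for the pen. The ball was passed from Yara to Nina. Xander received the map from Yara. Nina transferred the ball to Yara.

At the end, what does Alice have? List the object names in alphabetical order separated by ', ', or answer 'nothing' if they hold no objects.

Tracking all object holders:
Start: note:Xander, pen:Xander, map:Yara, ball:Yara
Event 1 (swap map<->pen: now map:Xander, pen:Yara). State: note:Xander, pen:Yara, map:Xander, ball:Yara
Event 2 (give note: Xander -> Yara). State: note:Yara, pen:Yara, map:Xander, ball:Yara
Event 3 (give note: Yara -> Alice). State: note:Alice, pen:Yara, map:Xander, ball:Yara
Event 4 (give ball: Yara -> Nina). State: note:Alice, pen:Yara, map:Xander, ball:Nina
Event 5 (give ball: Nina -> Yara). State: note:Alice, pen:Yara, map:Xander, ball:Yara
Event 6 (swap ball<->map: now ball:Xander, map:Yara). State: note:Alice, pen:Yara, map:Yara, ball:Xander
Event 7 (swap ball<->pen: now ball:Yara, pen:Xander). State: note:Alice, pen:Xander, map:Yara, ball:Yara
Event 8 (give ball: Yara -> Nina). State: note:Alice, pen:Xander, map:Yara, ball:Nina
Event 9 (give map: Yara -> Xander). State: note:Alice, pen:Xander, map:Xander, ball:Nina
Event 10 (give ball: Nina -> Yara). State: note:Alice, pen:Xander, map:Xander, ball:Yara

Final state: note:Alice, pen:Xander, map:Xander, ball:Yara
Alice holds: note.

Answer: note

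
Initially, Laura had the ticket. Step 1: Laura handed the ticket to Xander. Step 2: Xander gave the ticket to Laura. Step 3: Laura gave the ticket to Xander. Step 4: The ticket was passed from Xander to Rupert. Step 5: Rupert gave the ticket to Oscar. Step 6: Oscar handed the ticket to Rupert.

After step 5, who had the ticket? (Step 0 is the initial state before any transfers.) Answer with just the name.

Tracking the ticket holder through step 5:
After step 0 (start): Laura
After step 1: Xander
After step 2: Laura
After step 3: Xander
After step 4: Rupert
After step 5: Oscar

At step 5, the holder is Oscar.

Answer: Oscar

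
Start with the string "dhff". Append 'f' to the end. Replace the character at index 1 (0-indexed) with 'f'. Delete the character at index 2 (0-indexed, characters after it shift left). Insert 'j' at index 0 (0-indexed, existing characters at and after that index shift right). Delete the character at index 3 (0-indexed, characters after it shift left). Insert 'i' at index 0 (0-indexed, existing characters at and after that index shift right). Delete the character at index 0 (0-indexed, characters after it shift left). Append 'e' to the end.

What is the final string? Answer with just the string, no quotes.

Answer: jdffe

Derivation:
Applying each edit step by step:
Start: "dhff"
Op 1 (append 'f'): "dhff" -> "dhfff"
Op 2 (replace idx 1: 'h' -> 'f'): "dhfff" -> "dffff"
Op 3 (delete idx 2 = 'f'): "dffff" -> "dfff"
Op 4 (insert 'j' at idx 0): "dfff" -> "jdfff"
Op 5 (delete idx 3 = 'f'): "jdfff" -> "jdff"
Op 6 (insert 'i' at idx 0): "jdff" -> "ijdff"
Op 7 (delete idx 0 = 'i'): "ijdff" -> "jdff"
Op 8 (append 'e'): "jdff" -> "jdffe"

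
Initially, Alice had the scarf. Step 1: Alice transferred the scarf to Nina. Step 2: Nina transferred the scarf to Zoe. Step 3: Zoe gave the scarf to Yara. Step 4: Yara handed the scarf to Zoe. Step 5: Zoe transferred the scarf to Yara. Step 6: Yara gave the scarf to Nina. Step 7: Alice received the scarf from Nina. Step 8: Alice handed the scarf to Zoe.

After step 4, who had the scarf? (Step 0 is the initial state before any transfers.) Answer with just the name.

Answer: Zoe

Derivation:
Tracking the scarf holder through step 4:
After step 0 (start): Alice
After step 1: Nina
After step 2: Zoe
After step 3: Yara
After step 4: Zoe

At step 4, the holder is Zoe.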